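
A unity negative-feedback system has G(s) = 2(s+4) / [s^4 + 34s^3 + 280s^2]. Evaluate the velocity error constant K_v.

infinity

K_v = lim_{s→0} s·G(s); with 2 poles at the origin the limit diverges, so K_v = ∞.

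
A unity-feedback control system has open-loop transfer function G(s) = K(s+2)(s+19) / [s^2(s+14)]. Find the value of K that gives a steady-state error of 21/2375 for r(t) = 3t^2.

G(s) has two factors of s in the denominator, so the system is type 2.
K_a = lim_{s→0} s^2·G(s) = K·2·19 / (14) = (19/7)·K.
e_ss = 6/K_a = 21/2375 ⇒ K_a = 4750/7 ⇒ K = (4750/7)/(19/7) = 250.

250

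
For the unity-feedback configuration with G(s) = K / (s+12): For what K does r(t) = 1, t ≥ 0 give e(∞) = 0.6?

The open loop has no poles at the origin → type 0 system.
K_p = lim_{s→0} G(s) = K / (12) = (1/12)·K.
e_ss = 1/(1 + K_p) = 0.6 ⇒ 1 + (1/12)·K = 5/3 ⇒ K = 8.

8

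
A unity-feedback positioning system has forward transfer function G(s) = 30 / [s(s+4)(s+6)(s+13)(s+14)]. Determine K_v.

The open loop has one pole at the origin → type 1 system.
K_v = lim_{s→0} s·G(s) = 30 / (4·6·13·14) = 5/728.

5/728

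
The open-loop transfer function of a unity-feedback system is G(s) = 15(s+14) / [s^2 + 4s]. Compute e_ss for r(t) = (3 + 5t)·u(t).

Lowest-order denominator term is 4s, so the open loop has 1 pole at the origin → type 1 system. By superposition:
  • 3: tracked with zero error.
  • 5t: e_ss = 5/K_v with K_v=52.5 → 2/21.
Total e_ss = 2/21.

2/21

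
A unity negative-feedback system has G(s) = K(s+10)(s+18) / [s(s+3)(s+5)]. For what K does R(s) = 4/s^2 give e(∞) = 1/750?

250

G(s) has one factor of s in the denominator, so the system is type 1.
K_v = lim_{s→0} s·G(s) = K·10·18 / (3·5) = 12·K.
e_ss = 4/K_v = 1/750 ⇒ K_v = 3000 ⇒ K = 3000/12 = 250.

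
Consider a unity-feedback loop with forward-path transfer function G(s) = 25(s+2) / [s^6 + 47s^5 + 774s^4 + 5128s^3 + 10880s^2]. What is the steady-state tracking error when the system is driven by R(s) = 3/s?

0

The denominator has no term below 10880s^2 — 2 poles at s=0, type 2.
K_p = ∞ for a type-2 system; e_ss to a step is zero.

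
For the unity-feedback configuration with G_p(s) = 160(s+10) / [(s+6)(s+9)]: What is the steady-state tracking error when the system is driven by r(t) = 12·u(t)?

324/827

System type = 0 (no poles at s=0).
K_p = lim_{s→0} G_p(s) = 160·10 / (6·9) = 800/27.
e_ss = 12/(1 + K_p) = 12/(827/27) = 324/827.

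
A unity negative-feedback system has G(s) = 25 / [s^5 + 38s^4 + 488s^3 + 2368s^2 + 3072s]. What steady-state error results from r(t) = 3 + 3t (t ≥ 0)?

368.64

The denominator has no term below 3072s — 1 pole at s=0, type 1. Treating each term separately:
  • 3: tracked with zero error.
  • 3t: e_ss = 3/K_v with K_v=25/3072 → 368.64.
Total e_ss = 368.64.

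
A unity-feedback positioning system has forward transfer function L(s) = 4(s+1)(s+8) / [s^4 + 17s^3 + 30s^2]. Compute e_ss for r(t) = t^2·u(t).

Factoring s^2 from the denominator leaves a polynomial with constant term 30, so the system is type 2.
K_a = lim_{s→0} s^2·L(s) = 4·1·8 / 30 = 16/15.
r(t) = t^2 gives R(s) = 2/s^3.
e_ss = 2/K_a = 2/(16/15) = 1.875.

1.875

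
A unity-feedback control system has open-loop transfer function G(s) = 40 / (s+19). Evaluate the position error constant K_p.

System type = 0 (no poles at s=0).
K_p = lim_{s→0} G(s) = 40 / (19) = 40/19.

40/19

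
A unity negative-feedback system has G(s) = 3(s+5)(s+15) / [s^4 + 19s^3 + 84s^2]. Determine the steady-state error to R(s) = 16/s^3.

448/75

Lowest-order denominator term is 84s^2, so the open loop has 2 poles at the origin → type 2 system.
K_a = lim_{s→0} s^2·G(s) = 3·5·15 / 84 = 75/28.
r(t) = 8t^2 gives R(s) = 16/s^3.
e_ss = 16/K_a = 16/(75/28) = 448/75.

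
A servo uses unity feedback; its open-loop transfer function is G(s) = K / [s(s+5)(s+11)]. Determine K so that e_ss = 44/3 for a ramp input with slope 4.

The open loop has one pole at the origin → type 1 system.
K_v = lim_{s→0} s·G(s) = K / (5·11) = (1/55)·K.
e_ss = 4/K_v = 44/3 ⇒ K_v = 3/11 ⇒ K = (3/11)/(1/55) = 15.

15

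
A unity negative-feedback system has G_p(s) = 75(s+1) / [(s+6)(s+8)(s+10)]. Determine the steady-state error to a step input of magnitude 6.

192/37

G_p(s) has no factors of s in the denominator, so the system is type 0.
K_p = lim_{s→0} G_p(s) = 75·1 / (6·8·10) = 5/32.
e_ss = 6/(1 + K_p) = 6/(37/32) = 192/37.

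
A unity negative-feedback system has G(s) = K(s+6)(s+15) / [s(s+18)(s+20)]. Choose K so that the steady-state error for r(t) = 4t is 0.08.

G(s) has one factor of s in the denominator, so the system is type 1.
K_v = lim_{s→0} s·G(s) = K·6·15 / (18·20) = 0.25·K.
e_ss = 4/K_v = 0.08 ⇒ K_v = 50 ⇒ K = 50/0.25 = 200.

200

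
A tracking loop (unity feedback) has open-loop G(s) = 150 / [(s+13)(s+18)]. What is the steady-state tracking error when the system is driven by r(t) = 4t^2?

No free integrators in G(s): this is a type 0 system.
For a type-0 system K_a = 0, so e_ss to a parabolic input is unbounded.

infinity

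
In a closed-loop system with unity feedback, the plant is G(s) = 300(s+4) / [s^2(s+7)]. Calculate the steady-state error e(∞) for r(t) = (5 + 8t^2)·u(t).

7/75

Two free integrators in G(s): this is a type 2 system. Treating each term separately:
  • 5: tracked with zero error.
  • 8t^2: e_ss = 16/K_a with K_a=1200/7 → 7/75.
Total e_ss = 7/75.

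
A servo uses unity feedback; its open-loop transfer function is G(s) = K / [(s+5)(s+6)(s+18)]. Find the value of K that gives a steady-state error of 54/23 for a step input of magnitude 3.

The open loop has no poles at the origin → type 0 system.
K_p = lim_{s→0} G(s) = K / (5·6·18) = (1/540)·K.
e_ss = 3/(1 + K_p) = 54/23 ⇒ 1 + (1/540)·K = 23/18 ⇒ K = 150.

150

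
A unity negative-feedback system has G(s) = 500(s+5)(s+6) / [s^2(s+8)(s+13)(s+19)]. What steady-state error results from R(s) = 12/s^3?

1.5808

Two free integrators in G(s): this is a type 2 system.
K_a = lim_{s→0} s^2·G(s) = 500·5·6 / (8·13·19) = 1875/247.
r(t) = 6t^2 gives R(s) = 12/s^3.
e_ss = 12/K_a = 12/(1875/247) = 1.5808.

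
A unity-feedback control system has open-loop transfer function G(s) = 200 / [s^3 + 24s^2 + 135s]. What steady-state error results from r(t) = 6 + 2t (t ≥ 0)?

1.35

Lowest-order denominator term is 135s, so the open loop has 1 pole at the origin → type 1 system. Treating each term separately:
  • 6: tracked with zero error.
  • 2t: e_ss = 2/K_v with K_v=40/27 → 1.35.
Total e_ss = 1.35.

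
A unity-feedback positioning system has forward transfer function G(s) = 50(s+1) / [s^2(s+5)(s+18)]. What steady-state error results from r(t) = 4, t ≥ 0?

0

The open loop has two poles at the origin → type 2 system.
K_p = ∞ for a type-2 system; e_ss to a step is zero.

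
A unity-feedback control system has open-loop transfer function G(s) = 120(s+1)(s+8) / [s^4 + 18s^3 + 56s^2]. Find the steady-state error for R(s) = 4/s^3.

Lowest-order denominator term is 56s^2, so the open loop has 2 poles at the origin → type 2 system.
K_a = lim_{s→0} s^2·G(s) = 120·1·8 / 56 = 120/7.
r(t) = 2t^2 gives R(s) = 4/s^3.
e_ss = 4/K_a = 4/(120/7) = 7/30.

7/30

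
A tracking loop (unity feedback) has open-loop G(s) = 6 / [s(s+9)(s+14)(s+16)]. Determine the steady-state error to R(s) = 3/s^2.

System type = 1 (one pole at s=0).
K_v = lim_{s→0} s·G(s) = 6 / (9·14·16) = 1/336.
e_ss = 3/K_v = 3/(1/336) = 1008.

1008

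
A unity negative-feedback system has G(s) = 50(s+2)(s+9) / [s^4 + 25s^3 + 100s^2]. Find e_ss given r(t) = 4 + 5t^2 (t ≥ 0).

Lowest-order denominator term is 100s^2, so the open loop has 2 poles at the origin → type 2 system. By superposition:
  • 4: tracked with zero error.
  • 5t^2: e_ss = 10/K_a with K_a=9 → 10/9.
Total e_ss = 10/9.

10/9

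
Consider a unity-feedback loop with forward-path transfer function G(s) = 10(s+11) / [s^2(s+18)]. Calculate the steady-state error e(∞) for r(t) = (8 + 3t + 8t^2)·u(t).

G(s) has two factors of s in the denominator, so the system is type 2. Treating each term separately:
  • 8: tracked with zero error.
  • 3t: tracked with zero error.
  • 8t^2: e_ss = 16/K_a with K_a=55/9 → 144/55.
Total e_ss = 144/55.

144/55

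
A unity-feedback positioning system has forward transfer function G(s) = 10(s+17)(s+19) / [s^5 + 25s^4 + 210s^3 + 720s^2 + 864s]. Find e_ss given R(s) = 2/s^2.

864/1615

The denominator has no term below 864s — 1 pole at s=0, type 1.
K_v = lim_{s→0} s·G(s) = 10·17·19 / 864 = 1615/432.
e_ss = 2/K_v = 2/(1615/432) = 864/1615.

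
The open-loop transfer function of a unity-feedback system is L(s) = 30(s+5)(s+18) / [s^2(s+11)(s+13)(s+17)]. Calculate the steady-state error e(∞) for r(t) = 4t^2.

4862/675

L(s) has two factors of s in the denominator, so the system is type 2.
K_a = lim_{s→0} s^2·L(s) = 30·5·18 / (11·13·17) = 2700/2431.
r(t) = 4t^2 gives R(s) = 8/s^3.
e_ss = 8/K_a = 8/(2700/2431) = 4862/675.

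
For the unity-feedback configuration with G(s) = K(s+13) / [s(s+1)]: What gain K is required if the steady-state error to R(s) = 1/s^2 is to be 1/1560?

G(s) has one factor of s in the denominator, so the system is type 1.
K_v = lim_{s→0} s·G(s) = K·13 / (1) = 13·K.
e_ss = 1/K_v = 1/1560 ⇒ K_v = 1560 ⇒ K = 1560/13 = 120.

120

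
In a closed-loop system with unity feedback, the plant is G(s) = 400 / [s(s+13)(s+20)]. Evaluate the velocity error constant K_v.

20/13

One free integrator in G(s): this is a type 1 system.
K_v = lim_{s→0} s·G(s) = 400 / (13·20) = 20/13.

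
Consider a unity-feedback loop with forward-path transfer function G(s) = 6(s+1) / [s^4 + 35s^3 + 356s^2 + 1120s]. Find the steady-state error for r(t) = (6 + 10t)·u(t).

Factoring s from the denominator leaves a polynomial with constant term 1120, so the system is type 1. Taking each input component in turn:
  • 6: tracked with zero error.
  • 10t: e_ss = 10/K_v with K_v=3/560 → 5600/3.
Total e_ss = 5600/3.

5600/3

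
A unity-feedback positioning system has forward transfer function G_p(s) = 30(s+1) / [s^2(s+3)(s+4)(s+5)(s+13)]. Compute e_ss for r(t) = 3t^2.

156

Two free integrators in G_p(s): this is a type 2 system.
K_a = lim_{s→0} s^2·G_p(s) = 30·1 / (3·4·5·13) = 1/26.
r(t) = 3t^2 gives R(s) = 6/s^3.
e_ss = 6/K_a = 6/(1/26) = 156.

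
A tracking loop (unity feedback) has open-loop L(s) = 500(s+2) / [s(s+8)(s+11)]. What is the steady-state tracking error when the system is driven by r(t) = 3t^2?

System type = 1 (one pole at s=0).
K_a = lim_{s→0} s^2·L(s) = 0; the steady-state error to this parabolic input grows without bound.

infinity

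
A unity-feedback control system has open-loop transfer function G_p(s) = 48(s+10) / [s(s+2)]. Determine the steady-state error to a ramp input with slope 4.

1/60

One free integrator in G_p(s): this is a type 1 system.
K_v = lim_{s→0} s·G_p(s) = 48·10 / (2) = 240.
e_ss = 4/K_v = 4/240 = 1/60.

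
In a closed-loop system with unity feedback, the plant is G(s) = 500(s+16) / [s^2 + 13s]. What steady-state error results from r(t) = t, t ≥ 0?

13/8000

Factoring s from the denominator leaves a polynomial with constant term 13, so the system is type 1.
K_v = lim_{s→0} s·G(s) = 500·16 / 13 = 8000/13.
e_ss = 1/K_v = 1/(8000/13) = 13/8000.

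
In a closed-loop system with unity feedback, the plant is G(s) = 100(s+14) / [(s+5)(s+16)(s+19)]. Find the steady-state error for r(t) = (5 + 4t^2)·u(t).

No free integrators in G(s): this is a type 0 system. Taking each input component in turn:
  • 5: e_ss = 5/(1+K_p) with K_p=35/38 → 190/73.
  • 4t^2: a type-0 system cannot track it, e_ss → ∞.
The unbounded component dominates.

infinity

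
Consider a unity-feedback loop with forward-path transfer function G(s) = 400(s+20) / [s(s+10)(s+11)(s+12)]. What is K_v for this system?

System type = 1 (one pole at s=0).
K_v = lim_{s→0} s·G(s) = 400·20 / (10·11·12) = 200/33.

200/33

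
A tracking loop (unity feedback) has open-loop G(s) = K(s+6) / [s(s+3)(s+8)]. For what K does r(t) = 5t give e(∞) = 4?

One free integrator in G(s): this is a type 1 system.
K_v = lim_{s→0} s·G(s) = K·6 / (3·8) = 0.25·K.
e_ss = 5/K_v = 4 ⇒ K_v = 1.25 ⇒ K = 1.25/0.25 = 5.

5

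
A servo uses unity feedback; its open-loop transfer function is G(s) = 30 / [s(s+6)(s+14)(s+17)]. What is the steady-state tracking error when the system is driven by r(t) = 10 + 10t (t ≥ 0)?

System type = 1 (one pole at s=0). Taking each input component in turn:
  • 10: tracked with zero error.
  • 10t: e_ss = 10/K_v with K_v=5/238 → 476.
Total e_ss = 476.

476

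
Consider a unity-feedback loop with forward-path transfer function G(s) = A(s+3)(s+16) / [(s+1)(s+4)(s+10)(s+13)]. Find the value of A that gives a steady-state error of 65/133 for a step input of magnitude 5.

100

System type = 0 (no poles at s=0).
K_p = lim_{s→0} G(s) = A·3·16 / (1·4·10·13) = (6/65)·A.
e_ss = 5/(1 + K_p) = 65/133 ⇒ 1 + (6/65)·A = 133/13 ⇒ A = 100.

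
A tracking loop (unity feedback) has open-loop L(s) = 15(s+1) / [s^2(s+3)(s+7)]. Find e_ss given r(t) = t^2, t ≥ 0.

2.8

L(s) has two factors of s in the denominator, so the system is type 2.
K_a = lim_{s→0} s^2·L(s) = 15·1 / (3·7) = 5/7.
r(t) = t^2 gives R(s) = 2/s^3.
e_ss = 2/K_a = 2/(5/7) = 2.8.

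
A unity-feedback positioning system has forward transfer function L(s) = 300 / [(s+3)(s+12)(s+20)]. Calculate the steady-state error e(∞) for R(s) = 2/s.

L(s) has no factors of s in the denominator, so the system is type 0.
K_p = lim_{s→0} L(s) = 300 / (3·12·20) = 5/12.
e_ss = 2/(1 + K_p) = 2/(17/12) = 24/17.

24/17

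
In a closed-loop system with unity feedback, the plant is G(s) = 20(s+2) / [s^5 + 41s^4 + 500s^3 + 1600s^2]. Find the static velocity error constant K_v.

infinity

K_v = lim_{s→0} s·G(s); with 2 poles at the origin the limit diverges, so K_v = ∞.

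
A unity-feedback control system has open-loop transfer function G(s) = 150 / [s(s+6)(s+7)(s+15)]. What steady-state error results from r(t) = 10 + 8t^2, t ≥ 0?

infinity

System type = 1 (one pole at s=0). Treating each term separately:
  • 10: tracked with zero error.
  • 8t^2: a type-1 system cannot track it, e_ss → ∞.
The unbounded component dominates.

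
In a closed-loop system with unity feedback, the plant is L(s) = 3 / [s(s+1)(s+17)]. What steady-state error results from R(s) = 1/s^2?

17/3

The open loop has one pole at the origin → type 1 system.
K_v = lim_{s→0} s·L(s) = 3 / (1·17) = 3/17.
e_ss = 1/K_v = 1/(3/17) = 17/3.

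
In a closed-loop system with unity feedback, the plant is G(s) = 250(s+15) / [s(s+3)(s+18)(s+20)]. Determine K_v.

One free integrator in G(s): this is a type 1 system.
K_v = lim_{s→0} s·G(s) = 250·15 / (3·18·20) = 125/36.

125/36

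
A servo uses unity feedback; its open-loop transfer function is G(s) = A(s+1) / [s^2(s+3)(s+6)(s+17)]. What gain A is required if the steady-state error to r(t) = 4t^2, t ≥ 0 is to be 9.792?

250

System type = 2 (two poles at s=0).
K_a = lim_{s→0} s^2·G(s) = A·1 / (3·6·17) = (1/306)·A.
e_ss = 8/K_a = 9.792 ⇒ K_a = 125/153 ⇒ A = (125/153)/(1/306) = 250.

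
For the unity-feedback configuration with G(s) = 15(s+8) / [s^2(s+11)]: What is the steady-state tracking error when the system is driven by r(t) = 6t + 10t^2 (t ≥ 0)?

11/6

Two free integrators in G(s): this is a type 2 system. By superposition:
  • 6t: tracked with zero error.
  • 10t^2: e_ss = 20/K_a with K_a=120/11 → 11/6.
Total e_ss = 11/6.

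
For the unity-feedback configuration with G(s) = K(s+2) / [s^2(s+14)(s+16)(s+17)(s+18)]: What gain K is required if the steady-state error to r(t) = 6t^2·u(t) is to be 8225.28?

50

G(s) has two factors of s in the denominator, so the system is type 2.
K_a = lim_{s→0} s^2·G(s) = K·2 / (14·16·17·18) = (1/34272)·K.
e_ss = 12/K_a = 8225.28 ⇒ K_a = 25/17136 ⇒ K = (25/17136)/(1/34272) = 50.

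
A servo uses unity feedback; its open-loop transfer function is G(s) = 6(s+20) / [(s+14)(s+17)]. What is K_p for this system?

The open loop has no poles at the origin → type 0 system.
K_p = lim_{s→0} G(s) = 6·20 / (14·17) = 60/119.

60/119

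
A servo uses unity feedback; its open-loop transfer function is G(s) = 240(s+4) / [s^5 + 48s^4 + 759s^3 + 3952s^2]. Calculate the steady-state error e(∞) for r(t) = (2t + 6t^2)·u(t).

49.4

Factoring s^2 from the denominator leaves a polynomial with constant term 3952, so the system is type 2. Treating each term separately:
  • 2t: tracked with zero error.
  • 6t^2: e_ss = 12/K_a with K_a=60/247 → 49.4.
Total e_ss = 49.4.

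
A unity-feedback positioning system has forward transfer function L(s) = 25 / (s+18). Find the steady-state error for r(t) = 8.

System type = 0 (no poles at s=0).
K_p = lim_{s→0} L(s) = 25 / (18) = 25/18.
e_ss = 8/(1 + K_p) = 8/(43/18) = 144/43.

144/43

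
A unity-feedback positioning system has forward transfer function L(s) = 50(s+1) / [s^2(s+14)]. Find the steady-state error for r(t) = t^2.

The open loop has two poles at the origin → type 2 system.
K_a = lim_{s→0} s^2·L(s) = 50·1 / (14) = 25/7.
r(t) = t^2 gives R(s) = 2/s^3.
e_ss = 2/K_a = 2/(25/7) = 0.56.

0.56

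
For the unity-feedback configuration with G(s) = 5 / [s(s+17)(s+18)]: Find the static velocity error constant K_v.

G(s) has one factor of s in the denominator, so the system is type 1.
K_v = lim_{s→0} s·G(s) = 5 / (17·18) = 5/306.

5/306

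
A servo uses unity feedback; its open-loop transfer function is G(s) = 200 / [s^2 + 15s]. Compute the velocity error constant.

40/3

The denominator has no term below 15s — 1 pole at s=0, type 1.
K_v = lim_{s→0} s·G(s) = 200 / 15 = 40/3.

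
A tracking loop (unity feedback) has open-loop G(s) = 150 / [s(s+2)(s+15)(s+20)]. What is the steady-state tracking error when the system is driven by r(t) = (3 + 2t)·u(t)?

System type = 1 (one pole at s=0). Taking each input component in turn:
  • 3: tracked with zero error.
  • 2t: e_ss = 2/K_v with K_v=0.25 → 8.
Total e_ss = 8.

8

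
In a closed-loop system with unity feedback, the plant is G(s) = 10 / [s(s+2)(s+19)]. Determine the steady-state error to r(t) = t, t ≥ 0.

3.8

One free integrator in G(s): this is a type 1 system.
K_v = lim_{s→0} s·G(s) = 10 / (2·19) = 5/19.
e_ss = 1/K_v = 1/(5/19) = 3.8.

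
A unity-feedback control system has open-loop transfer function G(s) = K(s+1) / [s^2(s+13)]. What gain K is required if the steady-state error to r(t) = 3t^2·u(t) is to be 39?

G(s) has two factors of s in the denominator, so the system is type 2.
K_a = lim_{s→0} s^2·G(s) = K·1 / (13) = (1/13)·K.
e_ss = 6/K_a = 39 ⇒ K_a = 2/13 ⇒ K = (2/13)/(1/13) = 2.

2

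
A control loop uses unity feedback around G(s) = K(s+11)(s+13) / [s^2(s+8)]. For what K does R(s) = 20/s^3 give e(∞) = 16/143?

10

Two free integrators in G(s): this is a type 2 system.
K_a = lim_{s→0} s^2·G(s) = K·11·13 / (8) = 17.875·K.
e_ss = 20/K_a = 16/143 ⇒ K_a = 178.75 ⇒ K = 178.75/17.875 = 10.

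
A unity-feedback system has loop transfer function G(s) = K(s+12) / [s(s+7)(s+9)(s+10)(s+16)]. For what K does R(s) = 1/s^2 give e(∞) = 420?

The open loop has one pole at the origin → type 1 system.
K_v = lim_{s→0} s·G(s) = K·12 / (7·9·10·16) = (1/840)·K.
e_ss = 1/K_v = 420 ⇒ K_v = 1/420 ⇒ K = (1/420)/(1/840) = 2.

2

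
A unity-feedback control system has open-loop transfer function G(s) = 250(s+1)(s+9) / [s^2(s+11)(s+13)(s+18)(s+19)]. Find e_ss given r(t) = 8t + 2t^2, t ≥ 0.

Two free integrators in G(s): this is a type 2 system. Treating each term separately:
  • 8t: tracked with zero error.
  • 2t^2: e_ss = 4/K_a with K_a=125/2717 → 86.944.
Total e_ss = 86.944.

86.944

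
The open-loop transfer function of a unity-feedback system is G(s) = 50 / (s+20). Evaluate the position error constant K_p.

System type = 0 (no poles at s=0).
K_p = lim_{s→0} G(s) = 50 / (20) = 2.5.

2.5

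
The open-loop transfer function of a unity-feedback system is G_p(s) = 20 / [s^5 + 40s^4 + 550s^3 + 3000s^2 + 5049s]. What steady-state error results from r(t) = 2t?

The denominator has no term below 5049s — 1 pole at s=0, type 1.
K_v = lim_{s→0} s·G_p(s) = 20 / 5049 = 20/5049.
e_ss = 2/K_v = 2/(20/5049) = 504.9.

504.9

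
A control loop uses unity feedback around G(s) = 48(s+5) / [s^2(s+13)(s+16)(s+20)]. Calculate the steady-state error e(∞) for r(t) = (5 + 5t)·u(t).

System type = 2 (two poles at s=0). Taking each input component in turn:
  • 5: tracked with zero error.
  • 5t: tracked with zero error.
Total e_ss = 0.

0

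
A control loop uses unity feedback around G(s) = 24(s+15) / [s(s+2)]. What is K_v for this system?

180

The open loop has one pole at the origin → type 1 system.
K_v = lim_{s→0} s·G(s) = 24·15 / (2) = 180.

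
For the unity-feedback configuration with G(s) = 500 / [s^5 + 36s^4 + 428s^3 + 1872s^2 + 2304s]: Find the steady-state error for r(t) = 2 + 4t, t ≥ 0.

The denominator has no term below 2304s — 1 pole at s=0, type 1. Taking each input component in turn:
  • 2: tracked with zero error.
  • 4t: e_ss = 4/K_v with K_v=125/576 → 18.432.
Total e_ss = 18.432.

18.432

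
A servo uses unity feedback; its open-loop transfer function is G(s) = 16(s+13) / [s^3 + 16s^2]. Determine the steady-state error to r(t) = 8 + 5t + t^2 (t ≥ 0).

2/13

The denominator has no term below 16s^2 — 2 poles at s=0, type 2. Treating each term separately:
  • 8: tracked with zero error.
  • 5t: tracked with zero error.
  • t^2: e_ss = 2/K_a with K_a=13 → 2/13.
Total e_ss = 2/13.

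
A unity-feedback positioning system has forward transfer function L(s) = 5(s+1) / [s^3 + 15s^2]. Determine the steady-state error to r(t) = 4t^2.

24

The denominator has no term below 15s^2 — 2 poles at s=0, type 2.
K_a = lim_{s→0} s^2·L(s) = 5·1 / 15 = 1/3.
r(t) = 4t^2 gives R(s) = 8/s^3.
e_ss = 8/K_a = 8/(1/3) = 24.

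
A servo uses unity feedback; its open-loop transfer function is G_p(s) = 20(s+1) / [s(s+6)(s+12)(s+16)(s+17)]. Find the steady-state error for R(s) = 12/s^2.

11750.4

G_p(s) has one factor of s in the denominator, so the system is type 1.
K_v = lim_{s→0} s·G_p(s) = 20·1 / (6·12·16·17) = 5/4896.
e_ss = 12/K_v = 12/(5/4896) = 11750.4.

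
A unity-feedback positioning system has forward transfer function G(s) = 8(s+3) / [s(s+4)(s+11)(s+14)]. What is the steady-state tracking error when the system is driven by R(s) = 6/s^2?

154

One free integrator in G(s): this is a type 1 system.
K_v = lim_{s→0} s·G(s) = 8·3 / (4·11·14) = 3/77.
e_ss = 6/K_v = 6/(3/77) = 154.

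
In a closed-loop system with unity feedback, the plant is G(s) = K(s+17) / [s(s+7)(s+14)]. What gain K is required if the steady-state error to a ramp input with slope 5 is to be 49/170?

G(s) has one factor of s in the denominator, so the system is type 1.
K_v = lim_{s→0} s·G(s) = K·17 / (7·14) = (17/98)·K.
e_ss = 5/K_v = 49/170 ⇒ K_v = 850/49 ⇒ K = (850/49)/(17/98) = 100.

100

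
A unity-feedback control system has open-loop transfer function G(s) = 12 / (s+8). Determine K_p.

1.5

G(s) has no factors of s in the denominator, so the system is type 0.
K_p = lim_{s→0} G(s) = 12 / (8) = 1.5.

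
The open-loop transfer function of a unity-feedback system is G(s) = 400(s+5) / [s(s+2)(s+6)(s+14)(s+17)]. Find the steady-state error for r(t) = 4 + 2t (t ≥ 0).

2.856

G(s) has one factor of s in the denominator, so the system is type 1. Treating each term separately:
  • 4: tracked with zero error.
  • 2t: e_ss = 2/K_v with K_v=250/357 → 2.856.
Total e_ss = 2.856.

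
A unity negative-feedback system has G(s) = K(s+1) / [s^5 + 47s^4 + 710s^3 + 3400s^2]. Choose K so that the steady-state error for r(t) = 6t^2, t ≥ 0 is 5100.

8

The denominator has no term below 3400s^2 — 2 poles at s=0, type 2.
K_a = lim_{s→0} s^2·G(s) = K·1 / 3400 = (1/3400)·K.
e_ss = 12/K_a = 5100 ⇒ K_a = 1/425 ⇒ K = (1/425)/(1/3400) = 8.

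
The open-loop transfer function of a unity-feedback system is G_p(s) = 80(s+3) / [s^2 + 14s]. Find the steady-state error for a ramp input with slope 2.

Factoring s from the denominator leaves a polynomial with constant term 14, so the system is type 1.
K_v = lim_{s→0} s·G_p(s) = 80·3 / 14 = 120/7.
e_ss = 2/K_v = 2/(120/7) = 7/60.

7/60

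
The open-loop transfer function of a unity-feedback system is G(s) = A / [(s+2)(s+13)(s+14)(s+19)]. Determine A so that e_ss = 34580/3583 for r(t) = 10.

G(s) has no factors of s in the denominator, so the system is type 0.
K_p = lim_{s→0} G(s) = A / (2·13·14·19) = (1/6916)·A.
e_ss = 10/(1 + K_p) = 34580/3583 ⇒ 1 + (1/6916)·A = 3583/3458 ⇒ A = 250.

250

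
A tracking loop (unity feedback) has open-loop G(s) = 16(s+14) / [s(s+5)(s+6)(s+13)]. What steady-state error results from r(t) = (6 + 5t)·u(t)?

The open loop has one pole at the origin → type 1 system. Taking each input component in turn:
  • 6: tracked with zero error.
  • 5t: e_ss = 5/K_v with K_v=112/195 → 975/112.
Total e_ss = 975/112.

975/112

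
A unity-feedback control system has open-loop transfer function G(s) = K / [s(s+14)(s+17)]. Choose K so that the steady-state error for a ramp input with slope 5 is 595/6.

12

G(s) has one factor of s in the denominator, so the system is type 1.
K_v = lim_{s→0} s·G(s) = K / (14·17) = (1/238)·K.
e_ss = 5/K_v = 595/6 ⇒ K_v = 6/119 ⇒ K = (6/119)/(1/238) = 12.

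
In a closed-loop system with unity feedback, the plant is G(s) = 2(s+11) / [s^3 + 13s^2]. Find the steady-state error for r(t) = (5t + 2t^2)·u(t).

Factoring s^2 from the denominator leaves a polynomial with constant term 13, so the system is type 2. By superposition:
  • 5t: tracked with zero error.
  • 2t^2: e_ss = 4/K_a with K_a=22/13 → 26/11.
Total e_ss = 26/11.

26/11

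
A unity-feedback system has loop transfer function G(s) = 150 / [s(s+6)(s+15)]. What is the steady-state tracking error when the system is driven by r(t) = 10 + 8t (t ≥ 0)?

System type = 1 (one pole at s=0). Taking each input component in turn:
  • 10: tracked with zero error.
  • 8t: e_ss = 8/K_v with K_v=5/3 → 4.8.
Total e_ss = 4.8.

4.8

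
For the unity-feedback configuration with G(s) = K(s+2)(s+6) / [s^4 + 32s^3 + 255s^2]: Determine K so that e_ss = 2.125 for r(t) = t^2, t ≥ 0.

The denominator has no term below 255s^2 — 2 poles at s=0, type 2.
K_a = lim_{s→0} s^2·G(s) = K·2·6 / 255 = (4/85)·K.
e_ss = 2/K_a = 2.125 ⇒ K_a = 16/17 ⇒ K = (16/17)/(4/85) = 20.

20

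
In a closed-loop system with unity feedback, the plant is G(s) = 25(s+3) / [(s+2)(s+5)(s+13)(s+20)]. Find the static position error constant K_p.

3/104

No free integrators in G(s): this is a type 0 system.
K_p = lim_{s→0} G(s) = 25·3 / (2·5·13·20) = 3/104.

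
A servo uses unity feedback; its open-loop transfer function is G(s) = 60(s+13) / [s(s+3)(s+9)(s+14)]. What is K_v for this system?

130/63

The open loop has one pole at the origin → type 1 system.
K_v = lim_{s→0} s·G(s) = 60·13 / (3·9·14) = 130/63.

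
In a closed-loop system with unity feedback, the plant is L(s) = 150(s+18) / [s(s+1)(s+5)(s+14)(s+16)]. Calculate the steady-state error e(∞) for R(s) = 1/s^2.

56/135

The open loop has one pole at the origin → type 1 system.
K_v = lim_{s→0} s·L(s) = 150·18 / (1·5·14·16) = 135/56.
e_ss = 1/K_v = 1/(135/56) = 56/135.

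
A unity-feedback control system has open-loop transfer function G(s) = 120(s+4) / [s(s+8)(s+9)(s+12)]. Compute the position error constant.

infinity

K_p = lim_{s→0} G(s); with 1 pole at the origin the limit diverges, so K_p = ∞.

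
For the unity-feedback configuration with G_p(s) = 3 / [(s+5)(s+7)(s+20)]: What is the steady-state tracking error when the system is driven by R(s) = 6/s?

System type = 0 (no poles at s=0).
K_p = lim_{s→0} G_p(s) = 3 / (5·7·20) = 3/700.
e_ss = 6/(1 + K_p) = 6/(703/700) = 4200/703.

4200/703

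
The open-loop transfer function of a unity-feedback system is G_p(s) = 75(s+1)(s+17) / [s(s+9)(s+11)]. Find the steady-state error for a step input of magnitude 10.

0

System type = 1 (one pole at s=0).
A type-1 system has K_p = ∞, so it tracks a step input with zero steady-state error.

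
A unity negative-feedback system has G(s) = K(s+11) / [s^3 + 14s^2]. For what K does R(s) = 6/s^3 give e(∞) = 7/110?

120

Factoring s^2 from the denominator leaves a polynomial with constant term 14, so the system is type 2.
K_a = lim_{s→0} s^2·G(s) = K·11 / 14 = (11/14)·K.
e_ss = 6/K_a = 7/110 ⇒ K_a = 660/7 ⇒ K = (660/7)/(11/14) = 120.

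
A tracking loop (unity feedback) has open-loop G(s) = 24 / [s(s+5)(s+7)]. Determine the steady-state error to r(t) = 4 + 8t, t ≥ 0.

35/3

The open loop has one pole at the origin → type 1 system. Treating each term separately:
  • 4: tracked with zero error.
  • 8t: e_ss = 8/K_v with K_v=24/35 → 35/3.
Total e_ss = 35/3.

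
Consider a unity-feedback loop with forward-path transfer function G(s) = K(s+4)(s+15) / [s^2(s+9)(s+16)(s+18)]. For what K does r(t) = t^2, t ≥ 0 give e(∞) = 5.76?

15

System type = 2 (two poles at s=0).
K_a = lim_{s→0} s^2·G(s) = K·4·15 / (9·16·18) = (5/216)·K.
e_ss = 2/K_a = 5.76 ⇒ K_a = 25/72 ⇒ K = (25/72)/(5/216) = 15.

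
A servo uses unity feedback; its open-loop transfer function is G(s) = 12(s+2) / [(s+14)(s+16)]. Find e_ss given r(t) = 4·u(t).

112/31

G(s) has no factors of s in the denominator, so the system is type 0.
K_p = lim_{s→0} G(s) = 12·2 / (14·16) = 3/28.
e_ss = 4/(1 + K_p) = 4/(31/28) = 112/31.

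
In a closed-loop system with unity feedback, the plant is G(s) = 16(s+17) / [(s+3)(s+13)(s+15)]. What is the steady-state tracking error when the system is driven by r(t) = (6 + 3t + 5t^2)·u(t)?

No free integrators in G(s): this is a type 0 system. Taking each input component in turn:
  • 6: e_ss = 6/(1+K_p) with K_p=272/585 → 3510/857.
  • 3t: a type-0 system cannot track it, e_ss → ∞.
  • 5t^2: a type-0 system cannot track it, e_ss → ∞.
The unbounded component dominates.

infinity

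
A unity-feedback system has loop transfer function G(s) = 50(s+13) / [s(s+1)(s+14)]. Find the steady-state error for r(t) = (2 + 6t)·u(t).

One free integrator in G(s): this is a type 1 system. By superposition:
  • 2: tracked with zero error.
  • 6t: e_ss = 6/K_v with K_v=325/7 → 42/325.
Total e_ss = 42/325.

42/325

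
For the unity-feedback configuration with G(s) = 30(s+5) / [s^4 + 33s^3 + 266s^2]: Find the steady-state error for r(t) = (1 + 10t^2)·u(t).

532/15

Lowest-order denominator term is 266s^2, so the open loop has 2 poles at the origin → type 2 system. Taking each input component in turn:
  • 1: tracked with zero error.
  • 10t^2: e_ss = 20/K_a with K_a=75/133 → 532/15.
Total e_ss = 532/15.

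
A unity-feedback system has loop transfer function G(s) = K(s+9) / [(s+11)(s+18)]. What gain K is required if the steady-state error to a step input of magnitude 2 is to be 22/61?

100

System type = 0 (no poles at s=0).
K_p = lim_{s→0} G(s) = K·9 / (11·18) = (1/22)·K.
e_ss = 2/(1 + K_p) = 22/61 ⇒ 1 + (1/22)·K = 61/11 ⇒ K = 100.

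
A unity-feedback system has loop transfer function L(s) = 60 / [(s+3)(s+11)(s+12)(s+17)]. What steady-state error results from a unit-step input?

561/566

No free integrators in L(s): this is a type 0 system.
K_p = lim_{s→0} L(s) = 60 / (3·11·12·17) = 5/561.
e_ss = 1/(1 + K_p) = 1/(566/561) = 561/566.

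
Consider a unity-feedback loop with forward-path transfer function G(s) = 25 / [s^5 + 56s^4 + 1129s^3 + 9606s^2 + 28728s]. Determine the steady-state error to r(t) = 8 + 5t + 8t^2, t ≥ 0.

Factoring s from the denominator leaves a polynomial with constant term 28728, so the system is type 1. By superposition:
  • 8: tracked with zero error.
  • 5t: e_ss = 5/K_v with K_v=25/28728 → 5745.6.
  • 8t^2: a type-1 system cannot track it, e_ss → ∞.
The unbounded component dominates.

infinity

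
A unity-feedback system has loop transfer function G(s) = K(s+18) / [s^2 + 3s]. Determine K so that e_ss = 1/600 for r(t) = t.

100

Factoring s from the denominator leaves a polynomial with constant term 3, so the system is type 1.
K_v = lim_{s→0} s·G(s) = K·18 / 3 = 6·K.
e_ss = 1/K_v = 1/600 ⇒ K_v = 600 ⇒ K = 600/6 = 100.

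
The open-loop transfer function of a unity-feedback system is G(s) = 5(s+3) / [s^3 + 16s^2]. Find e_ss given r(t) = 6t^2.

Factoring s^2 from the denominator leaves a polynomial with constant term 16, so the system is type 2.
K_a = lim_{s→0} s^2·G(s) = 5·3 / 16 = 0.9375.
r(t) = 6t^2 gives R(s) = 12/s^3.
e_ss = 12/K_a = 12/0.9375 = 12.8.

12.8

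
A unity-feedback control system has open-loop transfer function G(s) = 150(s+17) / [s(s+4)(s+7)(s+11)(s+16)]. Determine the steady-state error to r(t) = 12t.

The open loop has one pole at the origin → type 1 system.
K_v = lim_{s→0} s·G(s) = 150·17 / (4·7·11·16) = 1275/2464.
e_ss = 12/K_v = 12/(1275/2464) = 9856/425.

9856/425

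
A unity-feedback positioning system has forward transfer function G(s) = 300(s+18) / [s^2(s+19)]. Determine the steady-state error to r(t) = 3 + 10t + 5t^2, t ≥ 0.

The open loop has two poles at the origin → type 2 system. Taking each input component in turn:
  • 3: tracked with zero error.
  • 10t: tracked with zero error.
  • 5t^2: e_ss = 10/K_a with K_a=5400/19 → 19/540.
Total e_ss = 19/540.

19/540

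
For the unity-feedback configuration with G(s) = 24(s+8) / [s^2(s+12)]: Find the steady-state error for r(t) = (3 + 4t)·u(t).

The open loop has two poles at the origin → type 2 system. Treating each term separately:
  • 3: tracked with zero error.
  • 4t: tracked with zero error.
Total e_ss = 0.

0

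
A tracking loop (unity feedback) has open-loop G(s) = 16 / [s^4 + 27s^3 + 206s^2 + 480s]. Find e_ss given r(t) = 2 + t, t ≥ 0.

30

Factoring s from the denominator leaves a polynomial with constant term 480, so the system is type 1. By superposition:
  • 2: tracked with zero error.
  • t: e_ss = 1/K_v with K_v=1/30 → 30.
Total e_ss = 30.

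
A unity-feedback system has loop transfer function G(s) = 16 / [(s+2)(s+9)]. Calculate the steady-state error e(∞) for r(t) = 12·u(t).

The open loop has no poles at the origin → type 0 system.
K_p = lim_{s→0} G(s) = 16 / (2·9) = 8/9.
e_ss = 12/(1 + K_p) = 12/(17/9) = 108/17.

108/17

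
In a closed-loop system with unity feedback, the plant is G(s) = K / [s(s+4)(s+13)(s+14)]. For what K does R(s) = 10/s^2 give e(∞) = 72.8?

System type = 1 (one pole at s=0).
K_v = lim_{s→0} s·G(s) = K / (4·13·14) = (1/728)·K.
e_ss = 10/K_v = 72.8 ⇒ K_v = 25/182 ⇒ K = (25/182)/(1/728) = 100.

100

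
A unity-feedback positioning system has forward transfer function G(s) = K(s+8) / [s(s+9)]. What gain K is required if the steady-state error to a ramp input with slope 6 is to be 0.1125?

System type = 1 (one pole at s=0).
K_v = lim_{s→0} s·G(s) = K·8 / (9) = (8/9)·K.
e_ss = 6/K_v = 0.1125 ⇒ K_v = 160/3 ⇒ K = (160/3)/(8/9) = 60.

60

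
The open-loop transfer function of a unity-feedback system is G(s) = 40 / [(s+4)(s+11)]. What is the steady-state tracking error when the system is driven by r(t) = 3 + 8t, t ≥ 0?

infinity

The open loop has no poles at the origin → type 0 system. Treating each term separately:
  • 3: e_ss = 3/(1+K_p) with K_p=10/11 → 11/7.
  • 8t: a type-0 system cannot track it, e_ss → ∞.
The unbounded component dominates.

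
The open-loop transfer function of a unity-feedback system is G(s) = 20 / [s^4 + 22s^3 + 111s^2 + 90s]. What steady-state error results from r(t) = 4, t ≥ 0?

0

Lowest-order denominator term is 90s, so the open loop has 1 pole at the origin → type 1 system.
A type-1 system has K_p = ∞, so it tracks a step input with zero steady-state error.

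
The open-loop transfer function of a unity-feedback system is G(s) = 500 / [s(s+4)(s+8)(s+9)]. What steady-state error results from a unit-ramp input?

0.576

One free integrator in G(s): this is a type 1 system.
K_v = lim_{s→0} s·G(s) = 500 / (4·8·9) = 125/72.
e_ss = 1/K_v = 1/(125/72) = 0.576.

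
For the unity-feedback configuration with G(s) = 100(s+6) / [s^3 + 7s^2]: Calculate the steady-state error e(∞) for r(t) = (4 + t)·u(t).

The denominator has no term below 7s^2 — 2 poles at s=0, type 2. Treating each term separately:
  • 4: tracked with zero error.
  • t: tracked with zero error.
Total e_ss = 0.

0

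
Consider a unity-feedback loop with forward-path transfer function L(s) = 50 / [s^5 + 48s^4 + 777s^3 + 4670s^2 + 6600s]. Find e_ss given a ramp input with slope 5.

660

The denominator has no term below 6600s — 1 pole at s=0, type 1.
K_v = lim_{s→0} s·L(s) = 50 / 6600 = 1/132.
e_ss = 5/K_v = 5/(1/132) = 660.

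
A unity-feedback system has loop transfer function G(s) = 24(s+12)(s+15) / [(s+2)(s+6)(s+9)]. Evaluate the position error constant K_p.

40

System type = 0 (no poles at s=0).
K_p = lim_{s→0} G(s) = 24·12·15 / (2·6·9) = 40.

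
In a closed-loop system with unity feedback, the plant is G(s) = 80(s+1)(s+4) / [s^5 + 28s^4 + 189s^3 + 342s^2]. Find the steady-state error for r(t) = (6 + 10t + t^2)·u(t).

2.1375

Lowest-order denominator term is 342s^2, so the open loop has 2 poles at the origin → type 2 system. Taking each input component in turn:
  • 6: tracked with zero error.
  • 10t: tracked with zero error.
  • t^2: e_ss = 2/K_a with K_a=160/171 → 2.1375.
Total e_ss = 2.1375.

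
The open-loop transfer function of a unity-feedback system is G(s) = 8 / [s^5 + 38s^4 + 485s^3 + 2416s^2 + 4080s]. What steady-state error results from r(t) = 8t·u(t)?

4080

Lowest-order denominator term is 4080s, so the open loop has 1 pole at the origin → type 1 system.
K_v = lim_{s→0} s·G(s) = 8 / 4080 = 1/510.
e_ss = 8/K_v = 8/(1/510) = 4080.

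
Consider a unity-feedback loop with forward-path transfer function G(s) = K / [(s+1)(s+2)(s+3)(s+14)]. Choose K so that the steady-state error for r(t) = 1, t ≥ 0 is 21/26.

20

The open loop has no poles at the origin → type 0 system.
K_p = lim_{s→0} G(s) = K / (1·2·3·14) = (1/84)·K.
e_ss = 1/(1 + K_p) = 21/26 ⇒ 1 + (1/84)·K = 26/21 ⇒ K = 20.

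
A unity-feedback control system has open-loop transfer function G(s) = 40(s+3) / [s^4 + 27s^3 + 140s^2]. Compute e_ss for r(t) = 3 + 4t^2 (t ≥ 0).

Factoring s^2 from the denominator leaves a polynomial with constant term 140, so the system is type 2. By superposition:
  • 3: tracked with zero error.
  • 4t^2: e_ss = 8/K_a with K_a=6/7 → 28/3.
Total e_ss = 28/3.

28/3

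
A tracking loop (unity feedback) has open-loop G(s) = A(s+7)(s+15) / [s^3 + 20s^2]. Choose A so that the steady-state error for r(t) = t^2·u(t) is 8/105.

5

Factoring s^2 from the denominator leaves a polynomial with constant term 20, so the system is type 2.
K_a = lim_{s→0} s^2·G(s) = A·7·15 / 20 = 5.25·A.
e_ss = 2/K_a = 8/105 ⇒ K_a = 26.25 ⇒ A = 26.25/5.25 = 5.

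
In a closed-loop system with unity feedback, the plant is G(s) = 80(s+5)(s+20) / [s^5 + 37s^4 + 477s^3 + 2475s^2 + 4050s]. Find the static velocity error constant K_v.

160/81

Factoring s from the denominator leaves a polynomial with constant term 4050, so the system is type 1.
K_v = lim_{s→0} s·G(s) = 80·5·20 / 4050 = 160/81.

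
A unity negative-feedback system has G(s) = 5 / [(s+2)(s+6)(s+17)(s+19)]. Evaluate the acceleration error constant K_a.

0

System type = 0 (no poles at s=0).
K_a = lim_{s→0} s^2·G(s) = 0 (the extra factor of s kills the finite limit).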